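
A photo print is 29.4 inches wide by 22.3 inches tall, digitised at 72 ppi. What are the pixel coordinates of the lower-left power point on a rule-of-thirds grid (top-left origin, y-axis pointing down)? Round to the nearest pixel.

In pixels the canvas is 29.4 × 72 = 2116.8 wide and 22.3 × 72 = 1605.6 tall.
The lower-left point is one-third across and two-thirds down:
x = 1 × 2116.8/3 ≈ 706; y = 2 × 1605.6/3 ≈ 1070.

(706, 1070)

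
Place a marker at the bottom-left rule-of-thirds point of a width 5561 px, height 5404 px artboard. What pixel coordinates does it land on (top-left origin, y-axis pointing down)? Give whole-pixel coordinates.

The bottom-left point sits one-third of the way across and two-thirds of the way down.
x = 1 × 5561/3 ≈ 1854; y = 2 × 5404/3 ≈ 3603.

(1854, 3603)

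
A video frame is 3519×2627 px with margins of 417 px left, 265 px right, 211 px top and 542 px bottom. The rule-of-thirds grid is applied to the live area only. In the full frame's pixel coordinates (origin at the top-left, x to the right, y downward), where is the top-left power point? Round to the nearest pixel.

Content width = 3519 − 417 − 265 = 2837 px; content height = 2627 − 211 − 542 = 1874 px.
Top-left is one-third across and one-third down within the live area.
x = 417 + 1 × 2837/3 = 417 + 945.67 ≈ 1363
y = 211 + 1 × 1874/3 = 211 + 624.67 ≈ 836

(1363, 836)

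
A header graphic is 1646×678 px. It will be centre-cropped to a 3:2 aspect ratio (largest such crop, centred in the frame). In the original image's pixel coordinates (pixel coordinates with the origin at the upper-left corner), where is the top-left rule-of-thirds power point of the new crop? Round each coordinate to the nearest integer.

(654, 226)

1646/678 > 3/2, so the 3:2 crop keeps the full height 678 and trims width to 678 × 3/2 = 1017.00 px.
Left offset = (1646 − 1017.00)/2 = 314.50 px; top offset = 0.
Top-left is one-third across and one-third down within the crop:
x = 314.50 + 1 × 1017.00/3 ≈ 654; y = 0.00 + 1 × 678.00/3 ≈ 226.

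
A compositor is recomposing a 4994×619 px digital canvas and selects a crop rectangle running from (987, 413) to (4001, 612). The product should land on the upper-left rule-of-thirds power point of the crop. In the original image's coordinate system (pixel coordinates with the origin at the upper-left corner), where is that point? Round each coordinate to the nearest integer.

(1992, 479)

Crop width = 4001 − 987 = 3014 px; one third is 1004.67 px.
Crop height = 612 − 413 = 199 px; one third is 66.33 px.
The upper-left point is one-third across and one-third down within the crop:
x = 987 + 1 × 1004.67 ≈ 1992; y = 413 + 1 × 66.33 ≈ 479.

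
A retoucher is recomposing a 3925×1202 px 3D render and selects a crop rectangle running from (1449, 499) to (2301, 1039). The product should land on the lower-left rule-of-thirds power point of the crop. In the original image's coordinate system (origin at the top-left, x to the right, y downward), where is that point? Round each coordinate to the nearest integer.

Crop width = 2301 − 1449 = 852 px; one third is 284.00 px.
Crop height = 1039 − 499 = 540 px; one third is 180.00 px.
The lower-left point is one-third across and two-thirds down within the crop:
x = 1449 + 1 × 284.00 ≈ 1733; y = 499 + 2 × 180.00 ≈ 859.

x = 1733 px, y = 859 px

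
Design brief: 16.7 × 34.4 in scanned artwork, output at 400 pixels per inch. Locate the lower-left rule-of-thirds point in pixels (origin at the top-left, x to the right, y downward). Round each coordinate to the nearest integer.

In pixels the canvas is 16.7 × 400 = 6680 wide and 34.4 × 400 = 13760 tall.
The lower-left point is one-third across and two-thirds down:
x = 1 × 6680/3 ≈ 2227; y = 2 × 13760/3 ≈ 9173.

x = 2227 px, y = 9173 px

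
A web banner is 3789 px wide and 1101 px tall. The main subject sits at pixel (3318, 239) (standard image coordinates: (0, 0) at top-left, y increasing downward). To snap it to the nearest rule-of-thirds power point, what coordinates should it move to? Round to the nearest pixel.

x = 2526 px, y = 367 px

Third lines: x ∈ {1263, 2526}, y ∈ {367, 734}.
3318 is closer to x = 2526; 239 is closer to y = 367.
So the nearest intersection is the upper-right power point.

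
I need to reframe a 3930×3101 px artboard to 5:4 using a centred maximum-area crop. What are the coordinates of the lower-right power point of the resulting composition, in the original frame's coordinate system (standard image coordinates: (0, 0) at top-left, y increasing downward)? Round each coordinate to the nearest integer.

(2611, 2067)

3930/3101 > 5/4, so the 5:4 crop keeps the full height 3101 and trims width to 3101 × 5/4 = 3876.25 px.
Left offset = (3930 − 3876.25)/2 = 26.88 px; top offset = 0.
Lower-right is two-thirds across and two-thirds down within the crop:
x = 26.88 + 2 × 3876.25/3 ≈ 2611; y = 0.00 + 2 × 3101.00/3 ≈ 2067.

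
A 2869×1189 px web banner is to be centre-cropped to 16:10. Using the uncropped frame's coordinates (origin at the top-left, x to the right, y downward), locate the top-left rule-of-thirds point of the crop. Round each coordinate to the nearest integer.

2869/1189 > 16/10, so the 16:10 crop keeps the full height 1189 and trims width to 1189 × 16/10 = 1902.40 px.
Left offset = (2869 − 1902.40)/2 = 483.30 px; top offset = 0.
Top-left is one-third across and one-third down within the crop:
x = 483.30 + 1 × 1902.40/3 ≈ 1117; y = 0.00 + 1 × 1189.00/3 ≈ 396.

(1117, 396)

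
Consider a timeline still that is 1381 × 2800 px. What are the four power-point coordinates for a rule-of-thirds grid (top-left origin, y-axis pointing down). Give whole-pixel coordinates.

One third of 1381 is 460.33; one third of 2800 is 933.33.
Vertical third lines at x = 460 and x = 921; horizontal third lines at y = 933 and y = 1867.

(460, 933), (921, 933), (460, 1867), (921, 1867)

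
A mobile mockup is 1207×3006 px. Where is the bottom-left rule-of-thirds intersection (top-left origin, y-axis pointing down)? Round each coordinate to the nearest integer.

The bottom-left point sits one-third of the way across and two-thirds of the way down.
x = 1 × 1207/3 ≈ 402; y = 2 × 3006/3 ≈ 2004.

x = 402 px, y = 2004 px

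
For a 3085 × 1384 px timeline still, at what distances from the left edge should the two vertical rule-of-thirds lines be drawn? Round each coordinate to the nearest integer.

3085 / 3 = 1028.33, so the vertical lines sit at one and two thirds of 3085.

x = 1028 px and x = 2057 px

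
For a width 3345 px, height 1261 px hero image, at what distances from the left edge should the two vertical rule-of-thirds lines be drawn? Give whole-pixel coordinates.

x = 1115 px and x = 2230 px

3345 / 3 = 1115, so the vertical lines sit at one and two thirds of 3345.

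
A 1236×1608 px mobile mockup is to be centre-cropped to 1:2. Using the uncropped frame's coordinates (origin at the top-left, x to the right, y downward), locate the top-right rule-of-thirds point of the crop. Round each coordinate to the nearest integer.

1236/1608 > 1/2, so the 1:2 crop keeps the full height 1608 and trims width to 1608 × 1/2 = 804.00 px.
Left offset = (1236 − 804.00)/2 = 216.00 px; top offset = 0.
Top-right is two-thirds across and one-third down within the crop:
x = 216.00 + 2 × 804.00/3 ≈ 752; y = 0.00 + 1 × 1608.00/3 ≈ 536.

(752, 536)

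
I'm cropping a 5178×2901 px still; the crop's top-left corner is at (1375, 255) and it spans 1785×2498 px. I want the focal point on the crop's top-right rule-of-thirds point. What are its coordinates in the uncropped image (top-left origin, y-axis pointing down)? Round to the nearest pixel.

One third of the crop width 1785 is 595.00 px.
One third of the crop height 2498 is 832.67 px.
The top-right point is two-thirds across and one-third down within the crop:
x = 1375 + 2 × 595.00 ≈ 2565; y = 255 + 1 × 832.67 ≈ 1088.

x = 2565 px, y = 1088 px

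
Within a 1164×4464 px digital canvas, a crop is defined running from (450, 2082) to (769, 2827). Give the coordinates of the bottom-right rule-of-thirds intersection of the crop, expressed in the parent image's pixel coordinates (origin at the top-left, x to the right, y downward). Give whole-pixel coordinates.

Crop width = 769 − 450 = 319 px; one third is 106.33 px.
Crop height = 2827 − 2082 = 745 px; one third is 248.33 px.
The bottom-right point is two-thirds across and two-thirds down within the crop:
x = 450 + 2 × 106.33 ≈ 663; y = 2082 + 2 × 248.33 ≈ 2579.

(663, 2579)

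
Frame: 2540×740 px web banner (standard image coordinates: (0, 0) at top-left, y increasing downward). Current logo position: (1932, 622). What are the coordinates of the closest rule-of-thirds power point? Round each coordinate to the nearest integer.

x = 1693 px, y = 493 px

Third lines: x ∈ {847, 1693}, y ∈ {247, 493}.
1932 is closer to x = 1693; 622 is closer to y = 493.
So the nearest intersection is the lower-right power point.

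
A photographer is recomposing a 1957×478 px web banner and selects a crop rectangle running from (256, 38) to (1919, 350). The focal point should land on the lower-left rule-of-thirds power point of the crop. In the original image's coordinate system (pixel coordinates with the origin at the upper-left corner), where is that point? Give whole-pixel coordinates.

Crop width = 1919 − 256 = 1663 px; one third is 554.33 px.
Crop height = 350 − 38 = 312 px; one third is 104.00 px.
The lower-left point is one-third across and two-thirds down within the crop:
x = 256 + 1 × 554.33 ≈ 810; y = 38 + 2 × 104.00 ≈ 246.

(810, 246)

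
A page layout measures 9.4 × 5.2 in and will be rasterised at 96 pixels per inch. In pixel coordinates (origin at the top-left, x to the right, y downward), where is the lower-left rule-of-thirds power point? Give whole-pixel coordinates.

In pixels the canvas is 9.4 × 96 = 902.4 wide and 5.2 × 96 = 499.2 tall.
The lower-left point is one-third across and two-thirds down:
x = 1 × 902.4/3 ≈ 301; y = 2 × 499.2/3 ≈ 333.

x = 301 px, y = 333 px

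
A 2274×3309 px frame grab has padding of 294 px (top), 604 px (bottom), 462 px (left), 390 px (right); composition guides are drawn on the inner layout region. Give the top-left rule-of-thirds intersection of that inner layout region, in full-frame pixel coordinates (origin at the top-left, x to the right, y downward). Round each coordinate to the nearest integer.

(936, 1098)

Content width = 2274 − 462 − 390 = 1422 px; content height = 3309 − 294 − 604 = 2411 px.
Top-left is one-third across and one-third down within the inner layout region.
x = 462 + 1 × 1422/3 = 462 + 474.00 ≈ 936
y = 294 + 1 × 2411/3 = 294 + 803.67 ≈ 1098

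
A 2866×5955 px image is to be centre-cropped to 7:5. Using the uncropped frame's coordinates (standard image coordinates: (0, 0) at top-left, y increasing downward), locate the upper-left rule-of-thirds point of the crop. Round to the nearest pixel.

(955, 2636)

2866/5955 < 7/5, so the 7:5 crop keeps the full width 2866 and trims height to 2866 × 5/7 = 2047.14 px.
Top offset = (5955 − 2047.14)/2 = 1953.93 px; left offset = 0.
Upper-left is one-third across and one-third down within the crop:
x = 0.00 + 1 × 2866.00/3 ≈ 955; y = 1953.93 + 1 × 2047.14/3 ≈ 2636.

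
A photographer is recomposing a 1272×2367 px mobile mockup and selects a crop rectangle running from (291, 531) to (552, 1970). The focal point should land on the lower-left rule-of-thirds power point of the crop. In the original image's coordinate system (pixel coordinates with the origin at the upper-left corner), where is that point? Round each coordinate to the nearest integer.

Crop width = 552 − 291 = 261 px; one third is 87.00 px.
Crop height = 1970 − 531 = 1439 px; one third is 479.67 px.
The lower-left point is one-third across and two-thirds down within the crop:
x = 291 + 1 × 87.00 ≈ 378; y = 531 + 2 × 479.67 ≈ 1490.

(378, 1490)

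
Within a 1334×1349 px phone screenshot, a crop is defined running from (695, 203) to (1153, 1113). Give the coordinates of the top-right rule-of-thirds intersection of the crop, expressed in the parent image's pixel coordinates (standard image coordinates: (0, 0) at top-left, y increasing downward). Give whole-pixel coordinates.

Crop width = 1153 − 695 = 458 px; one third is 152.67 px.
Crop height = 1113 − 203 = 910 px; one third is 303.33 px.
The top-right point is two-thirds across and one-third down within the crop:
x = 695 + 2 × 152.67 ≈ 1000; y = 203 + 1 × 303.33 ≈ 506.

(1000, 506)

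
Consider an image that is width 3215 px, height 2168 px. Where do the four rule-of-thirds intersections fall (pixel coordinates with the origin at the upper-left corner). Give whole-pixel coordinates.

(1072, 723), (2143, 723), (1072, 1445), (2143, 1445)

One third of 3215 is 1071.67; one third of 2168 is 722.67.
Vertical third lines at x = 1072 and x = 2143; horizontal third lines at y = 723 and y = 1445.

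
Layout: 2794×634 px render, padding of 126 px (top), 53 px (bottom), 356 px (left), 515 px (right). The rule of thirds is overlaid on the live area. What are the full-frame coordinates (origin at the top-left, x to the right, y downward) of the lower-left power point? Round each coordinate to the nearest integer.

Content width = 2794 − 356 − 515 = 1923 px; content height = 634 − 126 − 53 = 455 px.
Lower-left is one-third across and two-thirds down within the live area.
x = 356 + 1 × 1923/3 = 356 + 641.00 ≈ 997
y = 126 + 2 × 455/3 = 126 + 303.33 ≈ 429

x = 997 px, y = 429 px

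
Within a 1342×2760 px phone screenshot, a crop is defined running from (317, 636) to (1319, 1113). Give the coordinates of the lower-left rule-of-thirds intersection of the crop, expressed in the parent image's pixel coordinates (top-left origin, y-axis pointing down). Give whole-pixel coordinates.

(651, 954)

Crop width = 1319 − 317 = 1002 px; one third is 334.00 px.
Crop height = 1113 − 636 = 477 px; one third is 159.00 px.
The lower-left point is one-third across and two-thirds down within the crop:
x = 317 + 1 × 334.00 ≈ 651; y = 636 + 2 × 159.00 ≈ 954.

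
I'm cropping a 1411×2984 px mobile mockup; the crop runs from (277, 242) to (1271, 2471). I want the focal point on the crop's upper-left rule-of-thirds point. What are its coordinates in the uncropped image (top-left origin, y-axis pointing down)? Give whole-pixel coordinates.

(608, 985)

Crop width = 1271 − 277 = 994 px; one third is 331.33 px.
Crop height = 2471 − 242 = 2229 px; one third is 743.00 px.
The upper-left point is one-third across and one-third down within the crop:
x = 277 + 1 × 331.33 ≈ 608; y = 242 + 1 × 743.00 ≈ 985.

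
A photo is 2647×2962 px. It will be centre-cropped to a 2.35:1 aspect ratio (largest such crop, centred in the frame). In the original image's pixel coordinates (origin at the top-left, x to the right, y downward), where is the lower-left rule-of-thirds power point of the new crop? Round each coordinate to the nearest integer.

(882, 1669)

2647/2962 < 2.35/1, so the 2.35:1 crop keeps the full width 2647 and trims height to 2647 × 1/2.35 = 1126.38 px.
Top offset = (2962 − 1126.38)/2 = 917.81 px; left offset = 0.
Lower-left is one-third across and two-thirds down within the crop:
x = 0.00 + 1 × 2647.00/3 ≈ 882; y = 917.81 + 2 × 1126.38/3 ≈ 1669.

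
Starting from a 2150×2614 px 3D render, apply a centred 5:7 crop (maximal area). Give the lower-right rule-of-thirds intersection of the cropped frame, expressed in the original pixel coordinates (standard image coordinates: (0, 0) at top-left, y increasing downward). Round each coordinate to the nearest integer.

(1386, 1743)

2150/2614 > 5/7, so the 5:7 crop keeps the full height 2614 and trims width to 2614 × 5/7 = 1867.14 px.
Left offset = (2150 − 1867.14)/2 = 141.43 px; top offset = 0.
Lower-right is two-thirds across and two-thirds down within the crop:
x = 141.43 + 2 × 1867.14/3 ≈ 1386; y = 0.00 + 2 × 2614.00/3 ≈ 1743.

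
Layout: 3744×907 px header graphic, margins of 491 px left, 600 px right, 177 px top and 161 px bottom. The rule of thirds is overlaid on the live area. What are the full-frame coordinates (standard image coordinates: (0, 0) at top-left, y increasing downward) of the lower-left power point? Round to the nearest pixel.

(1375, 556)

Content width = 3744 − 491 − 600 = 2653 px; content height = 907 − 177 − 161 = 569 px.
Lower-left is one-third across and two-thirds down within the live area.
x = 491 + 1 × 2653/3 = 491 + 884.33 ≈ 1375
y = 177 + 2 × 569/3 = 177 + 379.33 ≈ 556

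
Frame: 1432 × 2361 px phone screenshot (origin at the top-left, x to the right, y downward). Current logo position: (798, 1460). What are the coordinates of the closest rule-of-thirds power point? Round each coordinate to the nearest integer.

x = 955 px, y = 1574 px

Third lines: x ∈ {477, 955}, y ∈ {787, 1574}.
798 is closer to x = 955; 1460 is closer to y = 1574.
So the nearest intersection is the lower-right power point.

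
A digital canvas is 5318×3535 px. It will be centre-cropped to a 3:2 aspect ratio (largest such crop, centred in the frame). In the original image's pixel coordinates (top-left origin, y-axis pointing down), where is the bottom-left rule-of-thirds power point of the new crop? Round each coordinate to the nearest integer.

x = 1775 px, y = 2357 px

5318/3535 > 3/2, so the 3:2 crop keeps the full height 3535 and trims width to 3535 × 3/2 = 5302.50 px.
Left offset = (5318 − 5302.50)/2 = 7.75 px; top offset = 0.
Bottom-left is one-third across and two-thirds down within the crop:
x = 7.75 + 1 × 5302.50/3 ≈ 1775; y = 0.00 + 2 × 3535.00/3 ≈ 2357.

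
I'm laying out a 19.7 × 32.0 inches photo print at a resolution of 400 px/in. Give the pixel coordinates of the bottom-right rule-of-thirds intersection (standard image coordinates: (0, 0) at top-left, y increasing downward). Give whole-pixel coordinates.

In pixels the canvas is 19.7 × 400 = 7880 wide and 32.0 × 400 = 12800 tall.
The bottom-right point is two-thirds across and two-thirds down:
x = 2 × 7880/3 ≈ 5253; y = 2 × 12800/3 ≈ 8533.

x = 5253 px, y = 8533 px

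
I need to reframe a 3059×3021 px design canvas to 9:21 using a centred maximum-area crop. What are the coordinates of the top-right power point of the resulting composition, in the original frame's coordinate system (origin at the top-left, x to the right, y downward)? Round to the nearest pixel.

3059/3021 > 9/21, so the 9:21 crop keeps the full height 3021 and trims width to 3021 × 9/21 = 1294.71 px.
Left offset = (3059 − 1294.71)/2 = 882.14 px; top offset = 0.
Top-right is two-thirds across and one-third down within the crop:
x = 882.14 + 2 × 1294.71/3 ≈ 1745; y = 0.00 + 1 × 3021.00/3 ≈ 1007.

x = 1745 px, y = 1007 px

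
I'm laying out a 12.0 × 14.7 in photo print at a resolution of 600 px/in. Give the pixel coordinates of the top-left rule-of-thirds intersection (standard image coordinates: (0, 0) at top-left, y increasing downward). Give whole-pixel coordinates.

In pixels the canvas is 12.0 × 600 = 7200 wide and 14.7 × 600 = 8820 tall.
The top-left point is one-third across and one-third down:
x = 1 × 7200/3 ≈ 2400; y = 1 × 8820/3 ≈ 2940.

x = 2400 px, y = 2940 px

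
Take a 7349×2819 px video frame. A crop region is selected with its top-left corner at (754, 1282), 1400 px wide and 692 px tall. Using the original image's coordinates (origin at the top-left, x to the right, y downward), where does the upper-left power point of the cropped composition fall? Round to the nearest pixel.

One third of the crop width 1400 is 466.67 px.
One third of the crop height 692 is 230.67 px.
The upper-left point is one-third across and one-third down within the crop:
x = 754 + 1 × 466.67 ≈ 1221; y = 1282 + 1 × 230.67 ≈ 1513.

(1221, 1513)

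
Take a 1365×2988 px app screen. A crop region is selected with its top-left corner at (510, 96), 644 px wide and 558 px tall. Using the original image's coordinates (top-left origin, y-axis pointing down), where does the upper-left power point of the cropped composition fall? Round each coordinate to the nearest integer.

(725, 282)

One third of the crop width 644 is 214.67 px.
One third of the crop height 558 is 186.00 px.
The upper-left point is one-third across and one-third down within the crop:
x = 510 + 1 × 214.67 ≈ 725; y = 96 + 1 × 186.00 ≈ 282.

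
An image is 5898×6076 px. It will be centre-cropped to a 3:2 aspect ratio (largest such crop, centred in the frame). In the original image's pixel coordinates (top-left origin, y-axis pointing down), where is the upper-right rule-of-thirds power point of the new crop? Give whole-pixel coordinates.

x = 3932 px, y = 2383 px

5898/6076 < 3/2, so the 3:2 crop keeps the full width 5898 and trims height to 5898 × 2/3 = 3932.00 px.
Top offset = (6076 − 3932.00)/2 = 1072.00 px; left offset = 0.
Upper-right is two-thirds across and one-third down within the crop:
x = 0.00 + 2 × 5898.00/3 ≈ 3932; y = 1072.00 + 1 × 3932.00/3 ≈ 2383.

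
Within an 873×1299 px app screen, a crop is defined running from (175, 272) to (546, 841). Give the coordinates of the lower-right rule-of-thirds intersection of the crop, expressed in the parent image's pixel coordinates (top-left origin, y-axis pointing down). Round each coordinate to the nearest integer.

x = 422 px, y = 651 px

Crop width = 546 − 175 = 371 px; one third is 123.67 px.
Crop height = 841 − 272 = 569 px; one third is 189.67 px.
The lower-right point is two-thirds across and two-thirds down within the crop:
x = 175 + 2 × 123.67 ≈ 422; y = 272 + 2 × 189.67 ≈ 651.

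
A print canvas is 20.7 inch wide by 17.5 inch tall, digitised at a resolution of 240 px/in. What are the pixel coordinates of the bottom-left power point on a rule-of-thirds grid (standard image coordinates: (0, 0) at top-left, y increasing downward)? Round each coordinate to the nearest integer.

(1656, 2800)

In pixels the canvas is 20.7 × 240 = 4968 wide and 17.5 × 240 = 4200 tall.
The bottom-left point is one-third across and two-thirds down:
x = 1 × 4968/3 ≈ 1656; y = 2 × 4200/3 ≈ 2800.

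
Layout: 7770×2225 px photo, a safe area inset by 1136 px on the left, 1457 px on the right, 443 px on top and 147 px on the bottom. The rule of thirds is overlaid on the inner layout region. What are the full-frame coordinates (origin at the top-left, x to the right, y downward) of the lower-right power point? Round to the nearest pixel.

Content width = 7770 − 1136 − 1457 = 5177 px; content height = 2225 − 443 − 147 = 1635 px.
Lower-right is two-thirds across and two-thirds down within the inner layout region.
x = 1136 + 2 × 5177/3 = 1136 + 3451.33 ≈ 4587
y = 443 + 2 × 1635/3 = 443 + 1090.00 ≈ 1533

(4587, 1533)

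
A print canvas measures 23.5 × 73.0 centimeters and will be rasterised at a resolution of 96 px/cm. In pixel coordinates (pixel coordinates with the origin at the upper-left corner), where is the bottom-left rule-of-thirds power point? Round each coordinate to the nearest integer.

x = 752 px, y = 4672 px

In pixels the canvas is 23.5 × 96 = 2256 wide and 73.0 × 96 = 7008 tall.
The bottom-left point is one-third across and two-thirds down:
x = 1 × 2256/3 ≈ 752; y = 2 × 7008/3 ≈ 4672.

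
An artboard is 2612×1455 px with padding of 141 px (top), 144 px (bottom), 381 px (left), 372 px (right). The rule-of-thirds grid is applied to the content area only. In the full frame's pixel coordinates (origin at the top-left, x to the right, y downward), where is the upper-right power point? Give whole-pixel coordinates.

x = 1620 px, y = 531 px

Content width = 2612 − 381 − 372 = 1859 px; content height = 1455 − 141 − 144 = 1170 px.
Upper-right is two-thirds across and one-third down within the content area.
x = 381 + 2 × 1859/3 = 381 + 1239.33 ≈ 1620
y = 141 + 1 × 1170/3 = 141 + 390.00 ≈ 531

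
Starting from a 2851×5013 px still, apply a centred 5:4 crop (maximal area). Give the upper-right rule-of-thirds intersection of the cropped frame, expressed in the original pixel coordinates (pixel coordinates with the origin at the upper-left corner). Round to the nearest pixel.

x = 1901 px, y = 2126 px

2851/5013 < 5/4, so the 5:4 crop keeps the full width 2851 and trims height to 2851 × 4/5 = 2280.80 px.
Top offset = (5013 − 2280.80)/2 = 1366.10 px; left offset = 0.
Upper-right is two-thirds across and one-third down within the crop:
x = 0.00 + 2 × 2851.00/3 ≈ 1901; y = 1366.10 + 1 × 2280.80/3 ≈ 2126.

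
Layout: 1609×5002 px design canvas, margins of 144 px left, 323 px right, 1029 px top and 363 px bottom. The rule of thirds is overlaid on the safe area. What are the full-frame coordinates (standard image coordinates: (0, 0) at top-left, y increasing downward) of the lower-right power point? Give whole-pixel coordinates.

(905, 3436)

Content width = 1609 − 144 − 323 = 1142 px; content height = 5002 − 1029 − 363 = 3610 px.
Lower-right is two-thirds across and two-thirds down within the safe area.
x = 144 + 2 × 1142/3 = 144 + 761.33 ≈ 905
y = 1029 + 2 × 3610/3 = 1029 + 2406.67 ≈ 3436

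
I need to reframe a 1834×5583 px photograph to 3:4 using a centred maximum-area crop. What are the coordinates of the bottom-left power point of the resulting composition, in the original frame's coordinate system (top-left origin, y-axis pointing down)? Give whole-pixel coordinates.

(611, 3199)

1834/5583 < 3/4, so the 3:4 crop keeps the full width 1834 and trims height to 1834 × 4/3 = 2445.33 px.
Top offset = (5583 − 2445.33)/2 = 1568.83 px; left offset = 0.
Bottom-left is one-third across and two-thirds down within the crop:
x = 0.00 + 1 × 1834.00/3 ≈ 611; y = 1568.83 + 2 × 2445.33/3 ≈ 3199.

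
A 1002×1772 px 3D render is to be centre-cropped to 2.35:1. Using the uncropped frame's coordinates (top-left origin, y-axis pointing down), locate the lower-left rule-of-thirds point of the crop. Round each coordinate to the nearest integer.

1002/1772 < 2.35/1, so the 2.35:1 crop keeps the full width 1002 and trims height to 1002 × 1/2.35 = 426.38 px.
Top offset = (1772 − 426.38)/2 = 672.81 px; left offset = 0.
Lower-left is one-third across and two-thirds down within the crop:
x = 0.00 + 1 × 1002.00/3 ≈ 334; y = 672.81 + 2 × 426.38/3 ≈ 957.

(334, 957)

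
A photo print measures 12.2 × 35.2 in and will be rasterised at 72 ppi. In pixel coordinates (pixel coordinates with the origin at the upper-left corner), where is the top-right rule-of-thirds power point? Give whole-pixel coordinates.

x = 586 px, y = 845 px

In pixels the canvas is 12.2 × 72 = 878.4 wide and 35.2 × 72 = 2534.4 tall.
The top-right point is two-thirds across and one-third down:
x = 2 × 878.4/3 ≈ 586; y = 1 × 2534.4/3 ≈ 845.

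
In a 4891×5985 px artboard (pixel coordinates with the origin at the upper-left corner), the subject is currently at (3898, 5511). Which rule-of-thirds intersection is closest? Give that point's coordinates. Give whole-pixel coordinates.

x = 3261 px, y = 3990 px

Third lines: x ∈ {1630, 3261}, y ∈ {1995, 3990}.
3898 is closer to x = 3261; 5511 is closer to y = 3990.
So the nearest intersection is the lower-right power point.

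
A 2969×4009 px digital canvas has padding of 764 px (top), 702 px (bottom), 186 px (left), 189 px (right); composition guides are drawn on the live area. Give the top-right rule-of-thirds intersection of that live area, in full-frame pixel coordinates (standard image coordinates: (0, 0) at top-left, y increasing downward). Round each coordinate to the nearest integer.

(1915, 1612)

Content width = 2969 − 186 − 189 = 2594 px; content height = 4009 − 764 − 702 = 2543 px.
Top-right is two-thirds across and one-third down within the live area.
x = 186 + 2 × 2594/3 = 186 + 1729.33 ≈ 1915
y = 764 + 1 × 2543/3 = 764 + 847.67 ≈ 1612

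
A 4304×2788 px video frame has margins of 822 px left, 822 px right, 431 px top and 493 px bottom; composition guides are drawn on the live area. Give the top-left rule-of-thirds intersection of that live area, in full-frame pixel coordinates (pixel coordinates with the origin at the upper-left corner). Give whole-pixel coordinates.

(1709, 1052)

Content width = 4304 − 822 − 822 = 2660 px; content height = 2788 − 431 − 493 = 1864 px.
Top-left is one-third across and one-third down within the live area.
x = 822 + 1 × 2660/3 = 822 + 886.67 ≈ 1709
y = 431 + 1 × 1864/3 = 431 + 621.33 ≈ 1052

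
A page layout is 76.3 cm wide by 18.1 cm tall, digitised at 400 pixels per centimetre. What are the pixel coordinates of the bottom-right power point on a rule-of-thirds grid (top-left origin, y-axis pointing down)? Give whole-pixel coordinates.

(20347, 4827)

In pixels the canvas is 76.3 × 400 = 30520 wide and 18.1 × 400 = 7240 tall.
The bottom-right point is two-thirds across and two-thirds down:
x = 2 × 30520/3 ≈ 20347; y = 2 × 7240/3 ≈ 4827.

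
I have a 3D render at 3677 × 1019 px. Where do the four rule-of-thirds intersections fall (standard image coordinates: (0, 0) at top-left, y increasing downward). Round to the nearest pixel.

One third of 3677 is 1225.67; one third of 1019 is 339.67.
Vertical third lines at x = 1226 and x = 2451; horizontal third lines at y = 340 and y = 679.

(1226, 340), (2451, 340), (1226, 679), (2451, 679)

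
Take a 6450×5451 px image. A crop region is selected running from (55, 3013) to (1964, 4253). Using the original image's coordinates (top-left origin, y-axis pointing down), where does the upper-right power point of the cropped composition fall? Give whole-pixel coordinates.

(1328, 3426)

Crop width = 1964 − 55 = 1909 px; one third is 636.33 px.
Crop height = 4253 − 3013 = 1240 px; one third is 413.33 px.
The upper-right point is two-thirds across and one-third down within the crop:
x = 55 + 2 × 636.33 ≈ 1328; y = 3013 + 1 × 413.33 ≈ 3426.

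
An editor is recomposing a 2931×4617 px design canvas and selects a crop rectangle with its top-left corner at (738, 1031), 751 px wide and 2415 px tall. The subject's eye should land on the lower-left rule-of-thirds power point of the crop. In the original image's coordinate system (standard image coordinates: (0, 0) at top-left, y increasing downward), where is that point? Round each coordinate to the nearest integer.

(988, 2641)

One third of the crop width 751 is 250.33 px.
One third of the crop height 2415 is 805.00 px.
The lower-left point is one-third across and two-thirds down within the crop:
x = 738 + 1 × 250.33 ≈ 988; y = 1031 + 2 × 805.00 ≈ 2641.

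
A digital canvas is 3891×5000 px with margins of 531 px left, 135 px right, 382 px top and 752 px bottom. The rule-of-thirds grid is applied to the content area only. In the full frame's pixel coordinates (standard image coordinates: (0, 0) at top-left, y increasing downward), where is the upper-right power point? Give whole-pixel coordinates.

(2681, 1671)

Content width = 3891 − 531 − 135 = 3225 px; content height = 5000 − 382 − 752 = 3866 px.
Upper-right is two-thirds across and one-third down within the content area.
x = 531 + 2 × 3225/3 = 531 + 2150.00 ≈ 2681
y = 382 + 1 × 3866/3 = 382 + 1288.67 ≈ 1671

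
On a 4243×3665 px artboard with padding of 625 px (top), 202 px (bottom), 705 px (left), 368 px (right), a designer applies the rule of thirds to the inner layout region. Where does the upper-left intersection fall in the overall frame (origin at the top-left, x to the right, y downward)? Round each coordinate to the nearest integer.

(1762, 1571)

Content width = 4243 − 705 − 368 = 3170 px; content height = 3665 − 625 − 202 = 2838 px.
Upper-left is one-third across and one-third down within the inner layout region.
x = 705 + 1 × 3170/3 = 705 + 1056.67 ≈ 1762
y = 625 + 1 × 2838/3 = 625 + 946.00 ≈ 1571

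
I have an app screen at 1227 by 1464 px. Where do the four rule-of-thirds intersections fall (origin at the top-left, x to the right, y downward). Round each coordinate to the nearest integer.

(409, 488), (818, 488), (409, 976), (818, 976)

One third of 1227 is 409; one third of 1464 is 488.
Vertical third lines at x = 409 and x = 818; horizontal third lines at y = 488 and y = 976.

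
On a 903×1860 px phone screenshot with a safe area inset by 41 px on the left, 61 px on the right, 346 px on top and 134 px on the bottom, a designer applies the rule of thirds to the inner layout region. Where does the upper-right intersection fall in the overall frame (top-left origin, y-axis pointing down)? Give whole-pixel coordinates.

(575, 806)

Content width = 903 − 41 − 61 = 801 px; content height = 1860 − 346 − 134 = 1380 px.
Upper-right is two-thirds across and one-third down within the inner layout region.
x = 41 + 2 × 801/3 = 41 + 534.00 ≈ 575
y = 346 + 1 × 1380/3 = 346 + 460.00 ≈ 806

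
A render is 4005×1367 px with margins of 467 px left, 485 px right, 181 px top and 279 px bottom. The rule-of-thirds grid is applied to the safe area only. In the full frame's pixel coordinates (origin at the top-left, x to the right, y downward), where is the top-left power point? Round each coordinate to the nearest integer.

(1485, 483)

Content width = 4005 − 467 − 485 = 3053 px; content height = 1367 − 181 − 279 = 907 px.
Top-left is one-third across and one-third down within the safe area.
x = 467 + 1 × 3053/3 = 467 + 1017.67 ≈ 1485
y = 181 + 1 × 907/3 = 181 + 302.33 ≈ 483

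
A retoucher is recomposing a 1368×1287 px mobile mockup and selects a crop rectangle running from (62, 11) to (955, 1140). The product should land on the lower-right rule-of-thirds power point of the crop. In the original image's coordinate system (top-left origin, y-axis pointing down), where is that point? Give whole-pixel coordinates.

x = 657 px, y = 764 px

Crop width = 955 − 62 = 893 px; one third is 297.67 px.
Crop height = 1140 − 11 = 1129 px; one third is 376.33 px.
The lower-right point is two-thirds across and two-thirds down within the crop:
x = 62 + 2 × 297.67 ≈ 657; y = 11 + 2 × 376.33 ≈ 764.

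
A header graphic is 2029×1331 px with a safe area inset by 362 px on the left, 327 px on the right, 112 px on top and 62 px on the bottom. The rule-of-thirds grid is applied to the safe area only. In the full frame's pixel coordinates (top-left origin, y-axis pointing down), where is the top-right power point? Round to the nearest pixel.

Content width = 2029 − 362 − 327 = 1340 px; content height = 1331 − 112 − 62 = 1157 px.
Top-right is two-thirds across and one-third down within the safe area.
x = 362 + 2 × 1340/3 = 362 + 893.33 ≈ 1255
y = 112 + 1 × 1157/3 = 112 + 385.67 ≈ 498

x = 1255 px, y = 498 px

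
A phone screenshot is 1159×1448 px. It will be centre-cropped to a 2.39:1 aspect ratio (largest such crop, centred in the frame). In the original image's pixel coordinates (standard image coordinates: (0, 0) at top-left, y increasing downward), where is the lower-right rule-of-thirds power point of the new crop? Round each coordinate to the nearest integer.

(773, 805)

1159/1448 < 2.39/1, so the 2.39:1 crop keeps the full width 1159 and trims height to 1159 × 1/2.39 = 484.94 px.
Top offset = (1448 − 484.94)/2 = 481.53 px; left offset = 0.
Lower-right is two-thirds across and two-thirds down within the crop:
x = 0.00 + 2 × 1159.00/3 ≈ 773; y = 481.53 + 2 × 484.94/3 ≈ 805.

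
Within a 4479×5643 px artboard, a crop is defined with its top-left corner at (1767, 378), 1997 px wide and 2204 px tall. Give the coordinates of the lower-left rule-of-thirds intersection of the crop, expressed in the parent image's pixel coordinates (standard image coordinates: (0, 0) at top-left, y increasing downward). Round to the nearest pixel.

One third of the crop width 1997 is 665.67 px.
One third of the crop height 2204 is 734.67 px.
The lower-left point is one-third across and two-thirds down within the crop:
x = 1767 + 1 × 665.67 ≈ 2433; y = 378 + 2 × 734.67 ≈ 1847.

(2433, 1847)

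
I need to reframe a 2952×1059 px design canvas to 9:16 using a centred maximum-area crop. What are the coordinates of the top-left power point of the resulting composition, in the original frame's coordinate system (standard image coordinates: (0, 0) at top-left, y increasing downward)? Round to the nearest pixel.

2952/1059 > 9/16, so the 9:16 crop keeps the full height 1059 and trims width to 1059 × 9/16 = 595.69 px.
Left offset = (2952 − 595.69)/2 = 1178.16 px; top offset = 0.
Top-left is one-third across and one-third down within the crop:
x = 1178.16 + 1 × 595.69/3 ≈ 1377; y = 0.00 + 1 × 1059.00/3 ≈ 353.

x = 1377 px, y = 353 px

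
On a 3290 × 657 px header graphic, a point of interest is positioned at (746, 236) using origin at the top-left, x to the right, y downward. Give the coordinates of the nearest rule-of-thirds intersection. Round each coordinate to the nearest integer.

(1097, 219)

Third lines: x ∈ {1097, 2193}, y ∈ {219, 438}.
746 is closer to x = 1097; 236 is closer to y = 219.
So the nearest intersection is the upper-left power point.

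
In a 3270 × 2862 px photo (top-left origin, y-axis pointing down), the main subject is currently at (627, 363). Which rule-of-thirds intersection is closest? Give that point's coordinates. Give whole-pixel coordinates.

Third lines: x ∈ {1090, 2180}, y ∈ {954, 1908}.
627 is closer to x = 1090; 363 is closer to y = 954.
So the nearest intersection is the upper-left power point.

(1090, 954)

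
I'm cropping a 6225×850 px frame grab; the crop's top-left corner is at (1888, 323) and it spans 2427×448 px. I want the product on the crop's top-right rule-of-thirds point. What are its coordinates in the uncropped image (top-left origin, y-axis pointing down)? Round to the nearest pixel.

One third of the crop width 2427 is 809.00 px.
One third of the crop height 448 is 149.33 px.
The top-right point is two-thirds across and one-third down within the crop:
x = 1888 + 2 × 809.00 ≈ 3506; y = 323 + 1 × 149.33 ≈ 472.

(3506, 472)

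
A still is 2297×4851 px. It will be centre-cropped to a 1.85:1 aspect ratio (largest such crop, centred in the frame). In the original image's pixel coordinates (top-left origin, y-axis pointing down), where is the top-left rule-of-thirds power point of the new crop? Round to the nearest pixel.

x = 766 px, y = 2219 px

2297/4851 < 1.85/1, so the 1.85:1 crop keeps the full width 2297 and trims height to 2297 × 1/1.85 = 1241.62 px.
Top offset = (4851 − 1241.62)/2 = 1804.69 px; left offset = 0.
Top-left is one-third across and one-third down within the crop:
x = 0.00 + 1 × 2297.00/3 ≈ 766; y = 1804.69 + 1 × 1241.62/3 ≈ 2219.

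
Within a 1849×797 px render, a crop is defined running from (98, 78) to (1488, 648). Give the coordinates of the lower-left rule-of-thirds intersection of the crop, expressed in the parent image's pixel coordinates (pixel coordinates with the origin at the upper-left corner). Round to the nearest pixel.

(561, 458)

Crop width = 1488 − 98 = 1390 px; one third is 463.33 px.
Crop height = 648 − 78 = 570 px; one third is 190.00 px.
The lower-left point is one-third across and two-thirds down within the crop:
x = 98 + 1 × 463.33 ≈ 561; y = 78 + 2 × 190.00 ≈ 458.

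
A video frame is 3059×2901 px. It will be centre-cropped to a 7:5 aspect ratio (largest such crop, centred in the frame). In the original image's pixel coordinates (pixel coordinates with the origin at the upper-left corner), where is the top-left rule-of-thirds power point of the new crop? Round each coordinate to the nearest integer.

3059/2901 < 7/5, so the 7:5 crop keeps the full width 3059 and trims height to 3059 × 5/7 = 2185.00 px.
Top offset = (2901 − 2185.00)/2 = 358.00 px; left offset = 0.
Top-left is one-third across and one-third down within the crop:
x = 0.00 + 1 × 3059.00/3 ≈ 1020; y = 358.00 + 1 × 2185.00/3 ≈ 1086.

x = 1020 px, y = 1086 px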